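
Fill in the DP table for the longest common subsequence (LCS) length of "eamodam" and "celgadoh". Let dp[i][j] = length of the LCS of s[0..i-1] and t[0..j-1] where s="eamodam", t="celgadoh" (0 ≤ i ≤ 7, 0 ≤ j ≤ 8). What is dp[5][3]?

1

   ''  c  e  l  g  a  d  o  h
''  0  0  0  0  0  0  0  0  0
 e  0  0  1  1  1  1  1  1  1
 a  0  0  1  1  1  2  2  2  2
 m  0  0  1  1  1  2  2  2  2
 o  0  0  1  1  1  2  2  3  3
 d  0  0  1  1  1  2  3  3  3
 a  0  0  1  1  1  2  3  3  3
 m  0  0  1  1  1  2  3  3  3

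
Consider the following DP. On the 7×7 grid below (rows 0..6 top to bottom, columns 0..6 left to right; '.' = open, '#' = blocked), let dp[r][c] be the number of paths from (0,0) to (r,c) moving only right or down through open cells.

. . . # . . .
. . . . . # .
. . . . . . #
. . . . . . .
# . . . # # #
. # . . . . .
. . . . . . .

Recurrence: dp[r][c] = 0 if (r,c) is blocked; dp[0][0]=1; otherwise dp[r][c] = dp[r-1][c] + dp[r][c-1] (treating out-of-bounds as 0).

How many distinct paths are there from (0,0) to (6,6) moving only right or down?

r\c   0   1   2   3   4   5   6
  0   1   1   1   0   0   0   0
  1   1   2   3   3   3   0   0
  2   1   3   6   9  12  12   0
  3   1   4  10  19  31  43  43
  4   0   4  14  33   0   0   0
  5   0   0  14  47  47  47  47
  6   0   0  14  61 108 155 202

202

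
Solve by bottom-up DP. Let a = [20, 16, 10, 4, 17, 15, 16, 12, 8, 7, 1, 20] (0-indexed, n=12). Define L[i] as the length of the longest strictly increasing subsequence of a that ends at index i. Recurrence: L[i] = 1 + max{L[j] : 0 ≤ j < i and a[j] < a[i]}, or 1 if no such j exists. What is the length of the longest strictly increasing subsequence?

4

   i    0    1    2    3    4    5    6    7    8    9   10   11
a[i]   20   16   10    4   17   15   16   12    8    7    1   20
L[i]    1    1    1    1    2    2    3    2    2    2    1    4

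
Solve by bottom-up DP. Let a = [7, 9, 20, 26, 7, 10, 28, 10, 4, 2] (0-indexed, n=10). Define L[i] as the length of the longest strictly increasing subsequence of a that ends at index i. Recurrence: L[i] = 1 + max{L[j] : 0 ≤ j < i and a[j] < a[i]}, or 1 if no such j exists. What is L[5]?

   i    0    1    2    3    4    5    6    7    8    9
a[i]    7    9   20   26    7   10   28   10    4    2
L[i]    1    2    3    4    1    3    5    3    1    1

3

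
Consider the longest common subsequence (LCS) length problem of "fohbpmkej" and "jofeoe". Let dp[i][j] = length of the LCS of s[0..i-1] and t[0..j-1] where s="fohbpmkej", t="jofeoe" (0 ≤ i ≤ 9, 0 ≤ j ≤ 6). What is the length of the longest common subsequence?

3

   ''  j  o  f  e  o  e
''  0  0  0  0  0  0  0
 f  0  0  0  1  1  1  1
 o  0  0  1  1  1  2  2
 h  0  0  1  1  1  2  2
 b  0  0  1  1  1  2  2
 p  0  0  1  1  1  2  2
 m  0  0  1  1  1  2  2
 k  0  0  1  1  1  2  2
 e  0  0  1  1  2  2  3
 j  0  1  1  1  2  2  3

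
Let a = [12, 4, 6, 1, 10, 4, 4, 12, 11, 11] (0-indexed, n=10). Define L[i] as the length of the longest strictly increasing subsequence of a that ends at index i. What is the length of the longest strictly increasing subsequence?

   i    0    1    2    3    4    5    6    7    8    9
a[i]   12    4    6    1   10    4    4   12   11   11
L[i]    1    1    2    1    3    2    2    4    4    4

4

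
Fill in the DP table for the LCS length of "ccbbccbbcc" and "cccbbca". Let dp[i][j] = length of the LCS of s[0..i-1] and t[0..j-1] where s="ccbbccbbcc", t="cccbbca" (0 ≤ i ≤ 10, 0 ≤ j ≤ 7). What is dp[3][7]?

3

   ''  c  c  c  b  b  c  a
''  0  0  0  0  0  0  0  0
 c  0  1  1  1  1  1  1  1
 c  0  1  2  2  2  2  2  2
 b  0  1  2  2  3  3  3  3
 b  0  1  2  2  3  4  4  4
 c  0  1  2  3  3  4  5  5
 c  0  1  2  3  3  4  5  5
 b  0  1  2  3  4  4  5  5
 b  0  1  2  3  4  5  5  5
 c  0  1  2  3  4  5  6  6
 c  0  1  2  3  4  5  6  6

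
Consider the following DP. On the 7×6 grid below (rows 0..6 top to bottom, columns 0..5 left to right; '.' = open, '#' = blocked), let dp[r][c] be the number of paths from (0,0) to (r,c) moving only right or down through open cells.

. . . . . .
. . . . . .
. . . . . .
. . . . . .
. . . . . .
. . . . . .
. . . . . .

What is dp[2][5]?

r\c   0   1   2   3   4   5
  0   1   1   1   1   1   1
  1   1   2   3   4   5   6
  2   1   3   6  10  15  21
  3   1   4  10  20  35  56
  4   1   5  15  35  70 126
  5   1   6  21  56 126 252
  6   1   7  28  84 210 462

21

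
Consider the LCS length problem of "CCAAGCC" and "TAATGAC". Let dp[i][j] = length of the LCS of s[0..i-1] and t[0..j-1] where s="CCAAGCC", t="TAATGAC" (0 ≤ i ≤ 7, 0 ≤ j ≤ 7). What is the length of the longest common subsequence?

4

   ''  T  A  A  T  G  A  C
''  0  0  0  0  0  0  0  0
 C  0  0  0  0  0  0  0  1
 C  0  0  0  0  0  0  0  1
 A  0  0  1  1  1  1  1  1
 A  0  0  1  2  2  2  2  2
 G  0  0  1  2  2  3  3  3
 C  0  0  1  2  2  3  3  4
 C  0  0  1  2  2  3  3  4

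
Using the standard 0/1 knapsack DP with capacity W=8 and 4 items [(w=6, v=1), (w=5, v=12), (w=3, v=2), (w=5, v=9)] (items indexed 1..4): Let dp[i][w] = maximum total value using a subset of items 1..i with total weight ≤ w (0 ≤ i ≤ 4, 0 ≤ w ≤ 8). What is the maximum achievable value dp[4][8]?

i\w   0   1   2   3   4   5   6   7   8
  0   0   0   0   0   0   0   0   0   0
  1   0   0   0   0   0   0   1   1   1
  2   0   0   0   0   0  12  12  12  12
  3   0   0   0   2   2  12  12  12  14
  4   0   0   0   2   2  12  12  12  14

14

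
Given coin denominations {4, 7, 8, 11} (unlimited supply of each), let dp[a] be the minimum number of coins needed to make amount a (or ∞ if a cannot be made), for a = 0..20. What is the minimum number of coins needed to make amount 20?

 a  0  1  2  3  4  5  6  7  8  9 10 11 12 13 14 15 16 17 18 19 20
dp  0  -  -  -  1  -  -  1  1  -  -  1  2  -  2  2  2  -  2  2  3
(- denotes ∞ / unreachable)

3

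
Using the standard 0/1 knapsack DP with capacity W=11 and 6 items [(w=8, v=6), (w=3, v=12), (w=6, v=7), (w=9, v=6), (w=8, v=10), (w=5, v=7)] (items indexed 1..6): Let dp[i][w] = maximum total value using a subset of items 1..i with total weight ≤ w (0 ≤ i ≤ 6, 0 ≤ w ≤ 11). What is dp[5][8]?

12

i\w   0   1   2   3   4   5   6   7   8   9  10  11
  0   0   0   0   0   0   0   0   0   0   0   0   0
  1   0   0   0   0   0   0   0   0   6   6   6   6
  2   0   0   0  12  12  12  12  12  12  12  12  18
  3   0   0   0  12  12  12  12  12  12  19  19  19
  4   0   0   0  12  12  12  12  12  12  19  19  19
  5   0   0   0  12  12  12  12  12  12  19  19  22
  6   0   0   0  12  12  12  12  12  19  19  19  22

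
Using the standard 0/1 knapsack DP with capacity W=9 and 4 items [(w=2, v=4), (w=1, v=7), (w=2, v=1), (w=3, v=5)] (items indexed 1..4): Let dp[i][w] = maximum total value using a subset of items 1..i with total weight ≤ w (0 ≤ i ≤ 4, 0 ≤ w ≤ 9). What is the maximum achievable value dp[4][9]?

17

i\w   0   1   2   3   4   5   6   7   8   9
  0   0   0   0   0   0   0   0   0   0   0
  1   0   0   4   4   4   4   4   4   4   4
  2   0   7   7  11  11  11  11  11  11  11
  3   0   7   7  11  11  12  12  12  12  12
  4   0   7   7  11  12  12  16  16  17  17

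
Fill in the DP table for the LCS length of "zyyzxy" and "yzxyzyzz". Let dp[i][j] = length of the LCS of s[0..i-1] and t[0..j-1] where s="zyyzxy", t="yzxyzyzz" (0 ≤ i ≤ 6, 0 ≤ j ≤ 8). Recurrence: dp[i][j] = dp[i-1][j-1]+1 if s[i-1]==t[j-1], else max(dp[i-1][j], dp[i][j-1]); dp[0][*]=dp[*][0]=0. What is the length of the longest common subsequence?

   ''  y  z  x  y  z  y  z  z
''  0  0  0  0  0  0  0  0  0
 z  0  0  1  1  1  1  1  1  1
 y  0  1  1  1  2  2  2  2  2
 y  0  1  1  1  2  2  3  3  3
 z  0  1  2  2  2  3  3  4  4
 x  0  1  2  3  3  3  3  4  4
 y  0  1  2  3  4  4  4  4  4

4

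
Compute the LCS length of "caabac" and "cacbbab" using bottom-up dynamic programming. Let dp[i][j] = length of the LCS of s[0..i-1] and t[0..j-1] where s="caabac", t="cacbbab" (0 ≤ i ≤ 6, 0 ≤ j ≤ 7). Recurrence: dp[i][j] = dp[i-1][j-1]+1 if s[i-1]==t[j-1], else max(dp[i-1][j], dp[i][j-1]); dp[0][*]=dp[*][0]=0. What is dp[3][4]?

   ''  c  a  c  b  b  a  b
''  0  0  0  0  0  0  0  0
 c  0  1  1  1  1  1  1  1
 a  0  1  2  2  2  2  2  2
 a  0  1  2  2  2  2  3  3
 b  0  1  2  2  3  3  3  4
 a  0  1  2  2  3  3  4  4
 c  0  1  2  3  3  3  4  4

2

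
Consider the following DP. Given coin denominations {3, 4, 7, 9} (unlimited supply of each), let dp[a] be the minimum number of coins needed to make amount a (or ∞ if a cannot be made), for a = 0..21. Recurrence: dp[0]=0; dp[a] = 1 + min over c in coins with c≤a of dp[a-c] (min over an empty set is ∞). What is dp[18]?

 a  0  1  2  3  4  5  6  7  8  9 10 11 12 13 14 15 16 17 18 19 20 21
dp  0  -  -  1  1  -  2  1  2  1  2  2  2  2  2  3  2  3  2  3  3  3
(- denotes ∞ / unreachable)

2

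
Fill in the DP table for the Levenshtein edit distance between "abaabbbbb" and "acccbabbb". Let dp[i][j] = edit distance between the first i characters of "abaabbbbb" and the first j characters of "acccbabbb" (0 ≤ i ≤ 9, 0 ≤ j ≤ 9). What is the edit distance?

4

   ''  a  c  c  c  b  a  b  b  b
''  0  1  2  3  4  5  6  7  8  9
 a  1  0  1  2  3  4  5  6  7  8
 b  2  1  1  2  3  3  4  5  6  7
 a  3  2  2  2  3  4  3  4  5  6
 a  4  3  3  3  3  4  4  4  5  6
 b  5  4  4  4  4  3  4  4  4  5
 b  6  5  5  5  5  4  4  4  4  4
 b  7  6  6  6  6  5  5  4  4  4
 b  8  7  7  7  7  6  6  5  4  4
 b  9  8  8  8  8  7  7  6  5  4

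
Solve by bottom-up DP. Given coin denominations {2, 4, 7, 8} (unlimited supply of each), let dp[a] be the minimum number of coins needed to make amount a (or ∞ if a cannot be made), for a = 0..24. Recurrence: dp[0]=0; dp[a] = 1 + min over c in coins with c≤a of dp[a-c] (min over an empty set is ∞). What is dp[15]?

2

 a  0  1  2  3  4  5  6  7  8  9 10 11 12 13 14 15 16 17 18 19 20 21 22 23 24
dp  0  -  1  -  1  -  2  1  1  2  2  2  2  3  2  2  2  3  3  3  3  3  3  3  3
(- denotes ∞ / unreachable)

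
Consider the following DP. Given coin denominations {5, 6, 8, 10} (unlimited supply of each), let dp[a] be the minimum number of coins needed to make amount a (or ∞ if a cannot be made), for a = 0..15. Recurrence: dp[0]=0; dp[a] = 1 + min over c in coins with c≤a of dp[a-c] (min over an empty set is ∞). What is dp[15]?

 a  0  1  2  3  4  5  6  7  8  9 10 11 12 13 14 15
dp  0  -  -  -  -  1  1  -  1  -  1  2  2  2  2  2
(- denotes ∞ / unreachable)

2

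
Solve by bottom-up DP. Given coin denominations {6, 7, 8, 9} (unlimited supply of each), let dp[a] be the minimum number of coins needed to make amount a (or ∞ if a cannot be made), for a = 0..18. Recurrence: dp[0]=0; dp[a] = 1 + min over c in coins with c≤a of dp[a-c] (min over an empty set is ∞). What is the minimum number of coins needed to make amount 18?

2

 a  0  1  2  3  4  5  6  7  8  9 10 11 12 13 14 15 16 17 18
dp  0  -  -  -  -  -  1  1  1  1  -  -  2  2  2  2  2  2  2
(- denotes ∞ / unreachable)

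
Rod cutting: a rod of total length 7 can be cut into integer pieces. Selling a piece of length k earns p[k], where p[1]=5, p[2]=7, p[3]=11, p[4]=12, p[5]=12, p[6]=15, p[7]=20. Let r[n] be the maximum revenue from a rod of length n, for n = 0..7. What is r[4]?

20

   n    0    1    2    3    4    5    6    7
r[n]    0    5   10   15   20   25   30   35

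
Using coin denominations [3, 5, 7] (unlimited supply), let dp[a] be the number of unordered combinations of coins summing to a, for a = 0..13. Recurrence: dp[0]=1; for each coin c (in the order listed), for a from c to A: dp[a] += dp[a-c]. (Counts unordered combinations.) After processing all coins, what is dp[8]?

1

after  coin     0     1     2     3     4     5     6     7     8     9    10    11    12    13
          3     1     0     0     1     0     0     1     0     0     1     0     0     1     0
          5     1     0     0     1     0     1     1     0     1     1     1     1     1     1
          7     1     0     0     1     0     1     1     1     1     1     2     1     2     2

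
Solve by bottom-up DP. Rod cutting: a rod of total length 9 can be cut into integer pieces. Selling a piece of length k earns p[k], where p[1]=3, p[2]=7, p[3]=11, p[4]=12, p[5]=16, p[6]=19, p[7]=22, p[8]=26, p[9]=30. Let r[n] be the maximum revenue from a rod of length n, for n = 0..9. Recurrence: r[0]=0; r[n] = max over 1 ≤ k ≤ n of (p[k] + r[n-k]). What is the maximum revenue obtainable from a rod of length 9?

33

   n    0    1    2    3    4    5    6    7    8    9
r[n]    0    3    7   11   14   18   22   25   29   33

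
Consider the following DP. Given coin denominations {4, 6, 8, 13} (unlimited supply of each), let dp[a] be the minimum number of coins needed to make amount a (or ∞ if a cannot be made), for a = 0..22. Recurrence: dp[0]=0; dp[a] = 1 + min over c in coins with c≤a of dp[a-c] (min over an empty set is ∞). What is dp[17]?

 a  0  1  2  3  4  5  6  7  8  9 10 11 12 13 14 15 16 17 18 19 20 21 22
dp  0  -  -  -  1  -  1  -  1  -  2  -  2  1  2  -  2  2  3  2  3  2  3
(- denotes ∞ / unreachable)

2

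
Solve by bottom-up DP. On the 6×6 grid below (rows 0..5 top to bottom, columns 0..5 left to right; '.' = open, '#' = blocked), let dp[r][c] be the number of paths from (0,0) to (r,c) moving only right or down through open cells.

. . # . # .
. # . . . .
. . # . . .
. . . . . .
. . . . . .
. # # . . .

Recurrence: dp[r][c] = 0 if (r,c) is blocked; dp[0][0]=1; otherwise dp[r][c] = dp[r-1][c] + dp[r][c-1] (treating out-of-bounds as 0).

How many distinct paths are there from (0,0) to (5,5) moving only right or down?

r\c   0   1   2   3   4   5
  0   1   1   0   0   0   0
  1   1   0   0   0   0   0
  2   1   1   0   0   0   0
  3   1   2   2   2   2   2
  4   1   3   5   7   9  11
  5   1   0   0   7  16  27

27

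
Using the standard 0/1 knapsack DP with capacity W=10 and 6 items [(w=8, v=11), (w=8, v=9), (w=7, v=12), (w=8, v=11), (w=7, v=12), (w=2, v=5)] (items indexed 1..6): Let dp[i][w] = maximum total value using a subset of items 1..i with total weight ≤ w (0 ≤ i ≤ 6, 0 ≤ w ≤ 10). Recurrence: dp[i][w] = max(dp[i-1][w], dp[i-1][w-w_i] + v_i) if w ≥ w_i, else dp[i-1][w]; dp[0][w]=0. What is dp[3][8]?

12

i\w   0   1   2   3   4   5   6   7   8   9  10
  0   0   0   0   0   0   0   0   0   0   0   0
  1   0   0   0   0   0   0   0   0  11  11  11
  2   0   0   0   0   0   0   0   0  11  11  11
  3   0   0   0   0   0   0   0  12  12  12  12
  4   0   0   0   0   0   0   0  12  12  12  12
  5   0   0   0   0   0   0   0  12  12  12  12
  6   0   0   5   5   5   5   5  12  12  17  17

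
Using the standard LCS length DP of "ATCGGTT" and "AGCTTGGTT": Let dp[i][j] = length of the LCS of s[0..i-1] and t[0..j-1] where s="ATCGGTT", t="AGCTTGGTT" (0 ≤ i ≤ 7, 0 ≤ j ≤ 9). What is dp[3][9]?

   ''  A  G  C  T  T  G  G  T  T
''  0  0  0  0  0  0  0  0  0  0
 A  0  1  1  1  1  1  1  1  1  1
 T  0  1  1  1  2  2  2  2  2  2
 C  0  1  1  2  2  2  2  2  2  2
 G  0  1  2  2  2  2  3  3  3  3
 G  0  1  2  2  2  2  3  4  4  4
 T  0  1  2  2  3  3  3  4  5  5
 T  0  1  2  2  3  4  4  4  5  6

2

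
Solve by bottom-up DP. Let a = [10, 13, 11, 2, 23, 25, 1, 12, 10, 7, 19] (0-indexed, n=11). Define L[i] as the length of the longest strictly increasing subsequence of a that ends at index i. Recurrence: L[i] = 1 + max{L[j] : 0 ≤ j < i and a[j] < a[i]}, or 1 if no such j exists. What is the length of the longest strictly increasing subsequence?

4

   i    0    1    2    3    4    5    6    7    8    9   10
a[i]   10   13   11    2   23   25    1   12   10    7   19
L[i]    1    2    2    1    3    4    1    3    2    2    4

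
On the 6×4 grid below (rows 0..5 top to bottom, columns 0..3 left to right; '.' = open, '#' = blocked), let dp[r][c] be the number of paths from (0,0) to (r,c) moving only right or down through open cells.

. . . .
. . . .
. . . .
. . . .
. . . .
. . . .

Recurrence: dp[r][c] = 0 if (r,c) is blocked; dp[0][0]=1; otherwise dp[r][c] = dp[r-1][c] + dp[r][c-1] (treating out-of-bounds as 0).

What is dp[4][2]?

r\c   0   1   2   3
  0   1   1   1   1
  1   1   2   3   4
  2   1   3   6  10
  3   1   4  10  20
  4   1   5  15  35
  5   1   6  21  56

15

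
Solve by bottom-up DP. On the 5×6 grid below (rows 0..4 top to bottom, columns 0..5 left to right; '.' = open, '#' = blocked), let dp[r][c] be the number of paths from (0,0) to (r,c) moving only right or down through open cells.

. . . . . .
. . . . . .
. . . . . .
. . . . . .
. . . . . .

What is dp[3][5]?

r\c   0   1   2   3   4   5
  0   1   1   1   1   1   1
  1   1   2   3   4   5   6
  2   1   3   6  10  15  21
  3   1   4  10  20  35  56
  4   1   5  15  35  70 126

56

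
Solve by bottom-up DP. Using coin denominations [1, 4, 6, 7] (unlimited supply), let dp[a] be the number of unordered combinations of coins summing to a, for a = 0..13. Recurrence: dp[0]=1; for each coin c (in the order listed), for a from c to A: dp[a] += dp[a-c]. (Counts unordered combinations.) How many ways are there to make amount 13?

10

after  coin     0     1     2     3     4     5     6     7     8     9    10    11    12    13
          1     1     1     1     1     1     1     1     1     1     1     1     1     1     1
          4     1     1     1     1     2     2     2     2     3     3     3     3     4     4
          6     1     1     1     1     2     2     3     3     4     4     5     5     7     7
          7     1     1     1     1     2     2     3     4     5     5     6     7     9    10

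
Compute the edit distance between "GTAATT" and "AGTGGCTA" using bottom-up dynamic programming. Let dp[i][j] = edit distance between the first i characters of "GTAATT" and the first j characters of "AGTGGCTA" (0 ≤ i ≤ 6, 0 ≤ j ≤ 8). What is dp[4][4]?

   ''  A  G  T  G  G  C  T  A
''  0  1  2  3  4  5  6  7  8
 G  1  1  1  2  3  4  5  6  7
 T  2  2  2  1  2  3  4  5  6
 A  3  2  3  2  2  3  4  5  5
 A  4  3  3  3  3  3  4  5  5
 T  5  4  4  3  4  4  4  4  5
 T  6  5  5  4  4  5  5  4  5

3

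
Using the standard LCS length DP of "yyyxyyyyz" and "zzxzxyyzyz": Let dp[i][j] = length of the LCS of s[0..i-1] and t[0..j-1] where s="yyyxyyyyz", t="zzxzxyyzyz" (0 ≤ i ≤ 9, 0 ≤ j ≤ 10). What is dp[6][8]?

   ''  z  z  x  z  x  y  y  z  y  z
''  0  0  0  0  0  0  0  0  0  0  0
 y  0  0  0  0  0  0  1  1  1  1  1
 y  0  0  0  0  0  0  1  2  2  2  2
 y  0  0  0  0  0  0  1  2  2  3  3
 x  0  0  0  1  1  1  1  2  2  3  3
 y  0  0  0  1  1  1  2  2  2  3  3
 y  0  0  0  1  1  1  2  3  3  3  3
 y  0  0  0  1  1  1  2  3  3  4  4
 y  0  0  0  1  1  1  2  3  3  4  4
 z  0  1  1  1  2  2  2  3  4  4  5

3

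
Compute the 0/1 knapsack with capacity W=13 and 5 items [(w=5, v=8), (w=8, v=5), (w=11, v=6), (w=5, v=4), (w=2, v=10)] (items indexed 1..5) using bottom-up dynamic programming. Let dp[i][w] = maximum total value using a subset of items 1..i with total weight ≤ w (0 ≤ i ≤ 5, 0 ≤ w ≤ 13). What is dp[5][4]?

i\w   0   1   2   3   4   5   6   7   8   9  10  11  12  13
  0   0   0   0   0   0   0   0   0   0   0   0   0   0   0
  1   0   0   0   0   0   8   8   8   8   8   8   8   8   8
  2   0   0   0   0   0   8   8   8   8   8   8   8   8  13
  3   0   0   0   0   0   8   8   8   8   8   8   8   8  13
  4   0   0   0   0   0   8   8   8   8   8  12  12  12  13
  5   0   0  10  10  10  10  10  18  18  18  18  18  22  22

10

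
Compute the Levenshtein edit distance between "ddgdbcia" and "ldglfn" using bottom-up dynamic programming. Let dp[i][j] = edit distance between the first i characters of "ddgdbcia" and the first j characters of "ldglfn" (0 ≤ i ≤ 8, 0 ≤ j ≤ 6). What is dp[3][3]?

1

   ''  l  d  g  l  f  n
''  0  1  2  3  4  5  6
 d  1  1  1  2  3  4  5
 d  2  2  1  2  3  4  5
 g  3  3  2  1  2  3  4
 d  4  4  3  2  2  3  4
 b  5  5  4  3  3  3  4
 c  6  6  5  4  4  4  4
 i  7  7  6  5  5  5  5
 a  8  8  7  6  6  6  6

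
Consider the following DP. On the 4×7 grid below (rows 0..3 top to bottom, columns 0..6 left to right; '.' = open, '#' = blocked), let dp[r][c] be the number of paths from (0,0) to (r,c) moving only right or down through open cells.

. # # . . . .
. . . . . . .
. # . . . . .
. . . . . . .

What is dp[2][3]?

2

r\c   0   1   2   3   4   5   6
  0   1   0   0   0   0   0   0
  1   1   1   1   1   1   1   1
  2   1   0   1   2   3   4   5
  3   1   1   2   4   7  11  16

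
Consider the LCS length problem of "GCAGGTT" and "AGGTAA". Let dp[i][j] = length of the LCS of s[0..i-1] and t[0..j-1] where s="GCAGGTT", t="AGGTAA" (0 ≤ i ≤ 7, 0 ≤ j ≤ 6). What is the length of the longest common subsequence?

   ''  A  G  G  T  A  A
''  0  0  0  0  0  0  0
 G  0  0  1  1  1  1  1
 C  0  0  1  1  1  1  1
 A  0  1  1  1  1  2  2
 G  0  1  2  2  2  2  2
 G  0  1  2  3  3  3  3
 T  0  1  2  3  4  4  4
 T  0  1  2  3  4  4  4

4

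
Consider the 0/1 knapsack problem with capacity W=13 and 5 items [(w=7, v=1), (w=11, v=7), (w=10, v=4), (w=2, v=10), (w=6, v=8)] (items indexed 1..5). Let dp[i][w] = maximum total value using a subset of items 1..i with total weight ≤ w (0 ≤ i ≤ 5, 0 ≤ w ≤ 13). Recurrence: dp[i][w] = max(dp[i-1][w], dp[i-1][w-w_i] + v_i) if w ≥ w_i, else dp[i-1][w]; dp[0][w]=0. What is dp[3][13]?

i\w   0   1   2   3   4   5   6   7   8   9  10  11  12  13
  0   0   0   0   0   0   0   0   0   0   0   0   0   0   0
  1   0   0   0   0   0   0   0   1   1   1   1   1   1   1
  2   0   0   0   0   0   0   0   1   1   1   1   7   7   7
  3   0   0   0   0   0   0   0   1   1   1   4   7   7   7
  4   0   0  10  10  10  10  10  10  10  11  11  11  14  17
  5   0   0  10  10  10  10  10  10  18  18  18  18  18  18

7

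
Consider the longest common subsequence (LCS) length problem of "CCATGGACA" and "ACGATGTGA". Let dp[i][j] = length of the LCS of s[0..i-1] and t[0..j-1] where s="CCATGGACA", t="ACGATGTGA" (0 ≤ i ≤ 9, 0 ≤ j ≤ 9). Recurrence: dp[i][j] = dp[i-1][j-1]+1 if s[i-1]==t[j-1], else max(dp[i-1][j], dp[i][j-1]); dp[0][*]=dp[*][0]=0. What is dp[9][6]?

4

   ''  A  C  G  A  T  G  T  G  A
''  0  0  0  0  0  0  0  0  0  0
 C  0  0  1  1  1  1  1  1  1  1
 C  0  0  1  1  1  1  1  1  1  1
 A  0  1  1  1  2  2  2  2  2  2
 T  0  1  1  1  2  3  3  3  3  3
 G  0  1  1  2  2  3  4  4  4  4
 G  0  1  1  2  2  3  4  4  5  5
 A  0  1  1  2  3  3  4  4  5  6
 C  0  1  2  2  3  3  4  4  5  6
 A  0  1  2  2  3  3  4  4  5  6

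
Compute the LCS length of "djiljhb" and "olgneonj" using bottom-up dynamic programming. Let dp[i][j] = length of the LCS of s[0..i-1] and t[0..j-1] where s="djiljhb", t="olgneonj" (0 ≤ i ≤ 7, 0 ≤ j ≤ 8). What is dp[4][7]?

1

   ''  o  l  g  n  e  o  n  j
''  0  0  0  0  0  0  0  0  0
 d  0  0  0  0  0  0  0  0  0
 j  0  0  0  0  0  0  0  0  1
 i  0  0  0  0  0  0  0  0  1
 l  0  0  1  1  1  1  1  1  1
 j  0  0  1  1  1  1  1  1  2
 h  0  0  1  1  1  1  1  1  2
 b  0  0  1  1  1  1  1  1  2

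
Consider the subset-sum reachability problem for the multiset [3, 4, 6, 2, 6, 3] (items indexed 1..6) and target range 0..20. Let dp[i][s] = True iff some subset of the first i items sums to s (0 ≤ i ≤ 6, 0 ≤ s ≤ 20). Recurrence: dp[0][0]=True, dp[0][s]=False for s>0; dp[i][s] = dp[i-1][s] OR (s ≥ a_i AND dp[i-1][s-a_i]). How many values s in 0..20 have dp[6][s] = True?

20

i\s   0   1   2   3   4   5   6   7   8   9  10  11  12  13  14  15  16  17  18  19  20
  0   T   F   F   F   F   F   F   F   F   F   F   F   F   F   F   F   F   F   F   F   F
  1   T   F   F   T   F   F   F   F   F   F   F   F   F   F   F   F   F   F   F   F   F
  2   T   F   F   T   T   F   F   T   F   F   F   F   F   F   F   F   F   F   F   F   F
  3   T   F   F   T   T   F   T   T   F   T   T   F   F   T   F   F   F   F   F   F   F
  4   T   F   T   T   T   T   T   T   T   T   T   T   T   T   F   T   F   F   F   F   F
  5   T   F   T   T   T   T   T   T   T   T   T   T   T   T   T   T   T   T   T   T   F
  6   T   F   T   T   T   T   T   T   T   T   T   T   T   T   T   T   T   T   T   T   T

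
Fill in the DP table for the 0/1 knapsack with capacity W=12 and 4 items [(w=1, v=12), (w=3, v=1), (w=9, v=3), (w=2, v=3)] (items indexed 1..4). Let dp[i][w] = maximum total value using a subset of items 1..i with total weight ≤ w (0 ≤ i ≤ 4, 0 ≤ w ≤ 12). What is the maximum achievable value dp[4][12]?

18

i\w   0   1   2   3   4   5   6   7   8   9  10  11  12
  0   0   0   0   0   0   0   0   0   0   0   0   0   0
  1   0  12  12  12  12  12  12  12  12  12  12  12  12
  2   0  12  12  12  13  13  13  13  13  13  13  13  13
  3   0  12  12  12  13  13  13  13  13  13  15  15  15
  4   0  12  12  15  15  15  16  16  16  16  16  16  18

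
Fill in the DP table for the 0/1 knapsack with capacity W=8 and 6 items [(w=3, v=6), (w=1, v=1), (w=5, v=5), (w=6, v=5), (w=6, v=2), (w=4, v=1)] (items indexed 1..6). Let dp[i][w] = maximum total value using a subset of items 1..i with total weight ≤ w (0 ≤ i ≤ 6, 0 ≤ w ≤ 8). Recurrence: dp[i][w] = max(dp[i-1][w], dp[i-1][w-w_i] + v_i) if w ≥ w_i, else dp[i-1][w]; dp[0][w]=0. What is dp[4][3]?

i\w   0   1   2   3   4   5   6   7   8
  0   0   0   0   0   0   0   0   0   0
  1   0   0   0   6   6   6   6   6   6
  2   0   1   1   6   7   7   7   7   7
  3   0   1   1   6   7   7   7   7  11
  4   0   1   1   6   7   7   7   7  11
  5   0   1   1   6   7   7   7   7  11
  6   0   1   1   6   7   7   7   7  11

6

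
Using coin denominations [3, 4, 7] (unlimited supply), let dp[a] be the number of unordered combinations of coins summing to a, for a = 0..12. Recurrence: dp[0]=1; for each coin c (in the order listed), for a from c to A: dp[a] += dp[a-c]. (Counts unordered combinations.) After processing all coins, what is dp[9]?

after  coin     0     1     2     3     4     5     6     7     8     9    10    11    12
          3     1     0     0     1     0     0     1     0     0     1     0     0     1
          4     1     0     0     1     1     0     1     1     1     1     1     1     2
          7     1     0     0     1     1     0     1     2     1     1     2     2     2

1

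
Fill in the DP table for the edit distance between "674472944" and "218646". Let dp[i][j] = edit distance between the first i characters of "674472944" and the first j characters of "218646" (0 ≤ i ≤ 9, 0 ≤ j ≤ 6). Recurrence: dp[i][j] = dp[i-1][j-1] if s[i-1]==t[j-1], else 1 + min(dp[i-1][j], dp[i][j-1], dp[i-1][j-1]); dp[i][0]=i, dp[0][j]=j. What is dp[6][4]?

6

   ''  2  1  8  6  4  6
''  0  1  2  3  4  5  6
 6  1  1  2  3  3  4  5
 7  2  2  2  3  4  4  5
 4  3  3  3  3  4  4  5
 4  4  4  4  4  4  4  5
 7  5  5  5  5  5  5  5
 2  6  5  6  6  6  6  6
 9  7  6  6  7  7  7  7
 4  8  7  7  7  8  7  8
 4  9  8  8  8  8  8  8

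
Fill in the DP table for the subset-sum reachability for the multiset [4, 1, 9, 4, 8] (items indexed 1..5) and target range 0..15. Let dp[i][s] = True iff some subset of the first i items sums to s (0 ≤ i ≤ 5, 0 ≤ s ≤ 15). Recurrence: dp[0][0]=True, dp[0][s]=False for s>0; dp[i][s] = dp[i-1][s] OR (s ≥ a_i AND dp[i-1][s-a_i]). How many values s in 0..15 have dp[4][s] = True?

i\s   0   1   2   3   4   5   6   7   8   9  10  11  12  13  14  15
  0   T   F   F   F   F   F   F   F   F   F   F   F   F   F   F   F
  1   T   F   F   F   T   F   F   F   F   F   F   F   F   F   F   F
  2   T   T   F   F   T   T   F   F   F   F   F   F   F   F   F   F
  3   T   T   F   F   T   T   F   F   F   T   T   F   F   T   T   F
  4   T   T   F   F   T   T   F   F   T   T   T   F   F   T   T   F
  5   T   T   F   F   T   T   F   F   T   T   T   F   T   T   T   F

9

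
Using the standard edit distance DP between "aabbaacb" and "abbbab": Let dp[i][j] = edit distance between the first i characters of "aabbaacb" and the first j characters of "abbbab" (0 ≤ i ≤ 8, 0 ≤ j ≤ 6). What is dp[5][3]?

   ''  a  b  b  b  a  b
''  0  1  2  3  4  5  6
 a  1  0  1  2  3  4  5
 a  2  1  1  2  3  3  4
 b  3  2  1  1  2  3  3
 b  4  3  2  1  1  2  3
 a  5  4  3  2  2  1  2
 a  6  5  4  3  3  2  2
 c  7  6  5  4  4  3  3
 b  8  7  6  5  4  4  3

2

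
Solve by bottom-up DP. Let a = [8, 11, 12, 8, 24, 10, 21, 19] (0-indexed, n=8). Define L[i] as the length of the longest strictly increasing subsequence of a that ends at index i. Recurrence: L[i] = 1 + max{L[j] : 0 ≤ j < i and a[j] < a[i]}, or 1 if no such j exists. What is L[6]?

   i    0    1    2    3    4    5    6    7
a[i]    8   11   12    8   24   10   21   19
L[i]    1    2    3    1    4    2    4    4

4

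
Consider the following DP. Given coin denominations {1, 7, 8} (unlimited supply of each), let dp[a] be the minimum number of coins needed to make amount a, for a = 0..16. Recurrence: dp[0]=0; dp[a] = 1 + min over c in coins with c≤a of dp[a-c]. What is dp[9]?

2

 a  0  1  2  3  4  5  6  7  8  9 10 11 12 13 14 15 16
dp  0  1  2  3  4  5  6  1  1  2  3  4  5  6  2  2  2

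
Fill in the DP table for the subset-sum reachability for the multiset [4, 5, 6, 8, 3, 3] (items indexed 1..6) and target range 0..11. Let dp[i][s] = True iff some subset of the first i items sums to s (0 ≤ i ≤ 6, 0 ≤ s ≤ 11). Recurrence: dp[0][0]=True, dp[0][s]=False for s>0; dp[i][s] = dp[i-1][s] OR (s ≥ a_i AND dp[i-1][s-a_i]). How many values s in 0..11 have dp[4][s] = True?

i\s   0   1   2   3   4   5   6   7   8   9  10  11
  0   T   F   F   F   F   F   F   F   F   F   F   F
  1   T   F   F   F   T   F   F   F   F   F   F   F
  2   T   F   F   F   T   T   F   F   F   T   F   F
  3   T   F   F   F   T   T   T   F   F   T   T   T
  4   T   F   F   F   T   T   T   F   T   T   T   T
  5   T   F   F   T   T   T   T   T   T   T   T   T
  6   T   F   F   T   T   T   T   T   T   T   T   T

8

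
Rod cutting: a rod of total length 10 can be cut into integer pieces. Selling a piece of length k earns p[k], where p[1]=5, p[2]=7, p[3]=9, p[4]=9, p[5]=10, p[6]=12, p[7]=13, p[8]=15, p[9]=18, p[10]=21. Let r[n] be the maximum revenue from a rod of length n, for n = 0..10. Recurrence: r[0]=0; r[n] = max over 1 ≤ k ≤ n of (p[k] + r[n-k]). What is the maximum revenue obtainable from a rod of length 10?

   n    0    1    2    3    4    5    6    7    8    9   10
r[n]    0    5   10   15   20   25   30   35   40   45   50

50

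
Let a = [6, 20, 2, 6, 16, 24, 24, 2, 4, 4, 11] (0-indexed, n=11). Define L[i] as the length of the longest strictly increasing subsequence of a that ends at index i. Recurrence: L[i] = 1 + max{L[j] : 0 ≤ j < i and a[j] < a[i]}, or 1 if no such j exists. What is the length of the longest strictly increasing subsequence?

4

   i    0    1    2    3    4    5    6    7    8    9   10
a[i]    6   20    2    6   16   24   24    2    4    4   11
L[i]    1    2    1    2    3    4    4    1    2    2    3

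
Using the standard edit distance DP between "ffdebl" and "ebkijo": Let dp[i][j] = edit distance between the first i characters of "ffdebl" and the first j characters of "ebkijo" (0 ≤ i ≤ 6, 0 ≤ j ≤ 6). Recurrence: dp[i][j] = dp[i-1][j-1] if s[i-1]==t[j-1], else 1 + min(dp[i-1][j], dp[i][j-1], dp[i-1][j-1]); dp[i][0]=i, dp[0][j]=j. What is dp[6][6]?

   ''  e  b  k  i  j  o
''  0  1  2  3  4  5  6
 f  1  1  2  3  4  5  6
 f  2  2  2  3  4  5  6
 d  3  3  3  3  4  5  6
 e  4  3  4  4  4  5  6
 b  5  4  3  4  5  5  6
 l  6  5  4  4  5  6  6

6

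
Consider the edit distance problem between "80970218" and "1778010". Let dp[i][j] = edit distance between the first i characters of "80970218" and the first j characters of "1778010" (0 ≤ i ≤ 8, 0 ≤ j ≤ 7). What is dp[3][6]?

   ''  1  7  7  8  0  1  0
''  0  1  2  3  4  5  6  7
 8  1  1  2  3  3  4  5  6
 0  2  2  2  3  4  3  4  5
 9  3  3  3  3  4  4  4  5
 7  4  4  3  3  4  5  5  5
 0  5  5  4  4  4  4  5  5
 2  6  6  5  5  5  5  5  6
 1  7  6  6  6  6  6  5  6
 8  8  7  7  7  6  7  6  6

4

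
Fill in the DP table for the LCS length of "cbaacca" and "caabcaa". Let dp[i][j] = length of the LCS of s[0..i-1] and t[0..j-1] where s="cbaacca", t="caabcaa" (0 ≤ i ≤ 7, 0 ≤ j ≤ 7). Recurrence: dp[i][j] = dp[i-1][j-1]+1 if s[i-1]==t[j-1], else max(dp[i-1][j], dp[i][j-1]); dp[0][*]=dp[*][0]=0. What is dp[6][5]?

   ''  c  a  a  b  c  a  a
''  0  0  0  0  0  0  0  0
 c  0  1  1  1  1  1  1  1
 b  0  1  1  1  2  2  2  2
 a  0  1  2  2  2  2  3  3
 a  0  1  2  3  3  3  3  4
 c  0  1  2  3  3  4  4  4
 c  0  1  2  3  3  4  4  4
 a  0  1  2  3  3  4  5  5

4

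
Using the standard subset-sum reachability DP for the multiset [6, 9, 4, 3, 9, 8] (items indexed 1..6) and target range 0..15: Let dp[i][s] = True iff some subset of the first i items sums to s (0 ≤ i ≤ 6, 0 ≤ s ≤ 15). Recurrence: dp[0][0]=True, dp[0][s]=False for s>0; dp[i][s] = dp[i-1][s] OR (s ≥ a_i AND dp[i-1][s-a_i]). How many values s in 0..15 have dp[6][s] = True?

i\s   0   1   2   3   4   5   6   7   8   9  10  11  12  13  14  15
  0   T   F   F   F   F   F   F   F   F   F   F   F   F   F   F   F
  1   T   F   F   F   F   F   T   F   F   F   F   F   F   F   F   F
  2   T   F   F   F   F   F   T   F   F   T   F   F   F   F   F   T
  3   T   F   F   F   T   F   T   F   F   T   T   F   F   T   F   T
  4   T   F   F   T   T   F   T   T   F   T   T   F   T   T   F   T
  5   T   F   F   T   T   F   T   T   F   T   T   F   T   T   F   T
  6   T   F   F   T   T   F   T   T   T   T   T   T   T   T   T   T

13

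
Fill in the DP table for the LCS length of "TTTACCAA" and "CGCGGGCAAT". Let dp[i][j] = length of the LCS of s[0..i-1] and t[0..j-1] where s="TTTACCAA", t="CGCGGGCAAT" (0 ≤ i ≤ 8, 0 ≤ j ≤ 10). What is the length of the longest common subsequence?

4

   ''  C  G  C  G  G  G  C  A  A  T
''  0  0  0  0  0  0  0  0  0  0  0
 T  0  0  0  0  0  0  0  0  0  0  1
 T  0  0  0  0  0  0  0  0  0  0  1
 T  0  0  0  0  0  0  0  0  0  0  1
 A  0  0  0  0  0  0  0  0  1  1  1
 C  0  1  1  1  1  1  1  1  1  1  1
 C  0  1  1  2  2  2  2  2  2  2  2
 A  0  1  1  2  2  2  2  2  3  3  3
 A  0  1  1  2  2  2  2  2  3  4  4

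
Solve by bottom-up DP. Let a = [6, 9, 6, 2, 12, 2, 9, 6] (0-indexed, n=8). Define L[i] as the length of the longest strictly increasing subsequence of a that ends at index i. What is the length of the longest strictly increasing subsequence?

3

   i    0    1    2    3    4    5    6    7
a[i]    6    9    6    2   12    2    9    6
L[i]    1    2    1    1    3    1    2    2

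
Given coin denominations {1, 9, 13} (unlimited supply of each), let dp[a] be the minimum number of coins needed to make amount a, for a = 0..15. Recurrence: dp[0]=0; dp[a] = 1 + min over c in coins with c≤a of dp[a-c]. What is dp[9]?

 a  0  1  2  3  4  5  6  7  8  9 10 11 12 13 14 15
dp  0  1  2  3  4  5  6  7  8  1  2  3  4  1  2  3

1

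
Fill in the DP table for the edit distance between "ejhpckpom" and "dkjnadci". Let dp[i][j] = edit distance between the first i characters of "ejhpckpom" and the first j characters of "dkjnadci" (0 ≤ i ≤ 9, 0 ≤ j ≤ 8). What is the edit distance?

9

   ''  d  k  j  n  a  d  c  i
''  0  1  2  3  4  5  6  7  8
 e  1  1  2  3  4  5  6  7  8
 j  2  2  2  2  3  4  5  6  7
 h  3  3  3  3  3  4  5  6  7
 p  4  4  4  4  4  4  5  6  7
 c  5  5  5  5  5  5  5  5  6
 k  6  6  5  6  6  6  6  6  6
 p  7  7  6  6  7  7  7  7  7
 o  8  8  7  7  7  8  8  8  8
 m  9  9  8  8  8  8  9  9  9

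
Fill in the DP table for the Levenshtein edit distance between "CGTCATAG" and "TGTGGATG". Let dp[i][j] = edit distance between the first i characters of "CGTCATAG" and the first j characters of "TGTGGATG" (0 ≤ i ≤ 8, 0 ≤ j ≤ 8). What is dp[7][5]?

5

   ''  T  G  T  G  G  A  T  G
''  0  1  2  3  4  5  6  7  8
 C  1  1  2  3  4  5  6  7  8
 G  2  2  1  2  3  4  5  6  7
 T  3  2  2  1  2  3  4  5  6
 C  4  3  3  2  2  3  4  5  6
 A  5  4  4  3  3  3  3  4  5
 T  6  5  5  4  4  4  4  3  4
 A  7  6  6  5  5  5  4  4  4
 G  8  7  6  6  5  5  5  5  4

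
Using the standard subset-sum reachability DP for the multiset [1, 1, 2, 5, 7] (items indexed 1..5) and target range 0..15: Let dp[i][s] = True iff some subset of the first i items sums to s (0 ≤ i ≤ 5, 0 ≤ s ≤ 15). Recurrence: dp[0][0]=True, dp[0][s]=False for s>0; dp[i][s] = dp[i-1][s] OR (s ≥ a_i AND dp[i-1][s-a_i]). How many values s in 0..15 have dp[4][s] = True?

10

i\s   0   1   2   3   4   5   6   7   8   9  10  11  12  13  14  15
  0   T   F   F   F   F   F   F   F   F   F   F   F   F   F   F   F
  1   T   T   F   F   F   F   F   F   F   F   F   F   F   F   F   F
  2   T   T   T   F   F   F   F   F   F   F   F   F   F   F   F   F
  3   T   T   T   T   T   F   F   F   F   F   F   F   F   F   F   F
  4   T   T   T   T   T   T   T   T   T   T   F   F   F   F   F   F
  5   T   T   T   T   T   T   T   T   T   T   T   T   T   T   T   T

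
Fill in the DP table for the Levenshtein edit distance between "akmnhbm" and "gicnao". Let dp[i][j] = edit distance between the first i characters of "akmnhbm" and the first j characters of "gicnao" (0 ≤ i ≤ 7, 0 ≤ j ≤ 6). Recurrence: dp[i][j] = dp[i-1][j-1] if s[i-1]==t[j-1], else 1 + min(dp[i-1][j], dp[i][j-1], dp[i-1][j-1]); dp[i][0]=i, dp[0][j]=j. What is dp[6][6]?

5

   ''  g  i  c  n  a  o
''  0  1  2  3  4  5  6
 a  1  1  2  3  4  4  5
 k  2  2  2  3  4  5  5
 m  3  3  3  3  4  5  6
 n  4  4  4  4  3  4  5
 h  5  5  5  5  4  4  5
 b  6  6  6  6  5  5  5
 m  7  7  7  7  6  6  6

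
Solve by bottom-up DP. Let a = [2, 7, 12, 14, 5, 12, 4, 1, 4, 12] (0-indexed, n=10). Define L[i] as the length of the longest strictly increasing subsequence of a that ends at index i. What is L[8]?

   i    0    1    2    3    4    5    6    7    8    9
a[i]    2    7   12   14    5   12    4    1    4   12
L[i]    1    2    3    4    2    3    2    1    2    3

2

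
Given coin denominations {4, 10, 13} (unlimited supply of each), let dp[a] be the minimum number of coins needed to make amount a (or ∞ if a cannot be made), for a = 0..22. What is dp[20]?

2

 a  0  1  2  3  4  5  6  7  8  9 10 11 12 13 14 15 16 17 18 19 20 21 22
dp  0  -  -  -  1  -  -  -  2  -  1  -  3  1  2  -  4  2  3  -  2  3  4
(- denotes ∞ / unreachable)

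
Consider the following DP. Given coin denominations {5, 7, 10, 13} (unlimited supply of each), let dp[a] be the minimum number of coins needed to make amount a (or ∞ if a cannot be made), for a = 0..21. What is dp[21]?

 a  0  1  2  3  4  5  6  7  8  9 10 11 12 13 14 15 16 17 18 19 20 21
dp  0  -  -  -  -  1  -  1  -  -  1  -  2  1  2  2  -  2  2  3  2  3
(- denotes ∞ / unreachable)

3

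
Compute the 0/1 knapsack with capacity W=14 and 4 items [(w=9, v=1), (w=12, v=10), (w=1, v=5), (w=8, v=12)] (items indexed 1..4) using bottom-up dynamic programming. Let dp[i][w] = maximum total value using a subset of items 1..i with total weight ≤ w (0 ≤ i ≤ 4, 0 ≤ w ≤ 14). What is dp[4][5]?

5

i\w   0   1   2   3   4   5   6   7   8   9  10  11  12  13  14
  0   0   0   0   0   0   0   0   0   0   0   0   0   0   0   0
  1   0   0   0   0   0   0   0   0   0   1   1   1   1   1   1
  2   0   0   0   0   0   0   0   0   0   1   1   1  10  10  10
  3   0   5   5   5   5   5   5   5   5   5   6   6  10  15  15
  4   0   5   5   5   5   5   5   5  12  17  17  17  17  17  17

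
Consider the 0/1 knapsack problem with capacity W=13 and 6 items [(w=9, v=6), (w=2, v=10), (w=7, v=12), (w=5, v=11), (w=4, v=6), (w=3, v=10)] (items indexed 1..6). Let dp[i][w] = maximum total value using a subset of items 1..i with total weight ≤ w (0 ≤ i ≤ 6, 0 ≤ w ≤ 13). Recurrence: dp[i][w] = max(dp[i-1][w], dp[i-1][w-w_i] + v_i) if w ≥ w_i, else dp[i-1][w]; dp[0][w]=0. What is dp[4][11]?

i\w   0   1   2   3   4   5   6   7   8   9  10  11  12  13
  0   0   0   0   0   0   0   0   0   0   0   0   0   0   0
  1   0   0   0   0   0   0   0   0   0   6   6   6   6   6
  2   0   0  10  10  10  10  10  10  10  10  10  16  16  16
  3   0   0  10  10  10  10  10  12  12  22  22  22  22  22
  4   0   0  10  10  10  11  11  21  21  22  22  22  23  23
  5   0   0  10  10  10  11  16  21  21  22  22  27  27  28
  6   0   0  10  10  10  20  20  21  21  26  31  31  32  32

22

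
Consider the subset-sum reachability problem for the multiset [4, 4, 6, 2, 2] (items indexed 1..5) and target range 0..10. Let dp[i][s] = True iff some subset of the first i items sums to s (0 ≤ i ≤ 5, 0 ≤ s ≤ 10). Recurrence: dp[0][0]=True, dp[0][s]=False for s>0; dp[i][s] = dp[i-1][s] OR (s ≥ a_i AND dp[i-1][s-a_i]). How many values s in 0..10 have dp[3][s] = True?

5

i\s   0   1   2   3   4   5   6   7   8   9  10
  0   T   F   F   F   F   F   F   F   F   F   F
  1   T   F   F   F   T   F   F   F   F   F   F
  2   T   F   F   F   T   F   F   F   T   F   F
  3   T   F   F   F   T   F   T   F   T   F   T
  4   T   F   T   F   T   F   T   F   T   F   T
  5   T   F   T   F   T   F   T   F   T   F   T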